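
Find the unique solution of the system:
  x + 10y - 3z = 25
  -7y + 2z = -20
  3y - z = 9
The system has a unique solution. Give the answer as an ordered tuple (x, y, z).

Form the augmented matrix and row-reduce:
  [ 1  10  -3  |   25 ]
  [ 0  -7   2  |  -20 ]
  [ 0   3  -1  |    9 ]
Multiply R2 by -1/7.
  [ 1  10    -3  |    25 ]
  [ 0   1  -2/7  |  20/7 ]
  [ 0   3    -1  |     9 ]
Subtract 3 times R2 from R3.
  [ 1  10    -3  |    25 ]
  [ 0   1  -2/7  |  20/7 ]
  [ 0   0  -1/7  |   3/7 ]
Multiply R3 by -7.
  [ 1  10    -3  |    25 ]
  [ 0   1  -2/7  |  20/7 ]
  [ 0   0     1  |    -3 ]
Add 2/7 times R3 to R2.
  [ 1  10  -3  |  25 ]
  [ 0   1   0  |   2 ]
  [ 0   0   1  |  -3 ]
Add 3 times R3 to R1.
  [ 1  10  0  |  16 ]
  [ 0   1  0  |   2 ]
  [ 0   0  1  |  -3 ]
Subtract 10 times R2 from R1.
  [ 1  0  0  |  -4 ]
  [ 0  1  0  |   2 ]
  [ 0  0  1  |  -3 ]
Reading off the last column: x = -4, y = 2, z = -3.

(-4, 2, -3)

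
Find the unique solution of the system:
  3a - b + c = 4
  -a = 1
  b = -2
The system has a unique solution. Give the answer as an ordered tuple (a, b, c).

Form the augmented matrix and row-reduce:
  [  3  -1  1  |   4 ]
  [ -1   0  0  |   1 ]
  [  0   1  0  |  -2 ]
ρ1 → 1/3·ρ1
  [  1  -1/3  1/3  |  4/3 ]
  [ -1     0    0  |    1 ]
  [  0     1    0  |   -2 ]
ρ2 → ρ2 + ρ1
  [ 1  -1/3  1/3  |  4/3 ]
  [ 0  -1/3  1/3  |  7/3 ]
  [ 0     1    0  |   -2 ]
ρ2 → -3·ρ2
  [ 1  -1/3  1/3  |  4/3 ]
  [ 0     1   -1  |   -7 ]
  [ 0     1    0  |   -2 ]
ρ3 → ρ3 − ρ2
  [ 1  -1/3  1/3  |  4/3 ]
  [ 0     1   -1  |   -7 ]
  [ 0     0    1  |    5 ]
ρ2 → ρ2 + ρ3
  [ 1  -1/3  1/3  |  4/3 ]
  [ 0     1    0  |   -2 ]
  [ 0     0    1  |    5 ]
ρ1 → ρ1 − 1/3·ρ3
  [ 1  -1/3  0  |  -1/3 ]
  [ 0     1  0  |    -2 ]
  [ 0     0  1  |     5 ]
ρ1 → ρ1 + 1/3·ρ2
  [ 1  0  0  |  -1 ]
  [ 0  1  0  |  -2 ]
  [ 0  0  1  |   5 ]
Reading off the last column: a = -1, b = -2, c = 5.

(-1, -2, 5)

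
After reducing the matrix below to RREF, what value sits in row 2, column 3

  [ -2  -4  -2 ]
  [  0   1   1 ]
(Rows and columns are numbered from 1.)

1

ρ1 ← -1/2·ρ1
  [ 1  2  1 ]
  [ 0  1  1 ]
ρ1 ← ρ1 − 2·ρ2
  [ 1  0  -1 ]
  [ 0  1   1 ]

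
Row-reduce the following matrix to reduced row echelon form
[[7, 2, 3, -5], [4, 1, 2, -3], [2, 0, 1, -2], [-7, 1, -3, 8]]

r1 -> 1/7·r1
r2 -> r2 − 4·r1
r3 -> r3 − 2·r1
r4 -> r4 + 7·r1
r2 -> -7·r2
r3 -> r3 + 4/7·r2
r4 -> r4 − 3·r2
r3 -> -1·r3
r4 -> r4 − 6·r3
r2 -> r2 + 2·r3
r1 -> r1 − 3/7·r3
r1 -> r1 − 2/7·r2

[[1, 0, 0, -1], [0, 1, 0, 1], [0, 0, 1, 0], [0, 0, 0, 0]]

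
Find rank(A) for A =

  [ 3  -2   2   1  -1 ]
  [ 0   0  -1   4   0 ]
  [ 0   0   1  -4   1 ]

ρ1 -> 1/3·ρ1
  [ 1  -2/3  2/3  1/3  -1/3 ]
  [ 0     0   -1    4     0 ]
  [ 0     0    1   -4     1 ]
ρ2 -> -1·ρ2
  [ 1  -2/3  2/3  1/3  -1/3 ]
  [ 0     0    1   -4     0 ]
  [ 0     0    1   -4     1 ]
ρ3 -> ρ3 − ρ2
  [ 1  -2/3  2/3  1/3  -1/3 ]
  [ 0     0    1   -4     0 ]
  [ 0     0    0    0     1 ]
ρ1 -> ρ1 + 1/3·ρ3
  [ 1  -2/3  2/3  1/3  0 ]
  [ 0     0    1   -4  0 ]
  [ 0     0    0    0  1 ]
ρ1 -> ρ1 − 2/3·ρ2
  [ 1  -2/3  0   3  0 ]
  [ 0     0  1  -4  0 ]
  [ 0     0  0   0  1 ]
The reduced form has 3 nonzero rows.

rank = 3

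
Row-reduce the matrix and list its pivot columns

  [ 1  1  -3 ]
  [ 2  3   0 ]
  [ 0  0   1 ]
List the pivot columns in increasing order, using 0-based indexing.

0, 1, 2

R2 ← R2 − 2·R1
R2 ← R2 − 6·R3
R1 ← R1 + 3·R3
R1 ← R1 − R2
Pivot columns are the columns containing a leading 1.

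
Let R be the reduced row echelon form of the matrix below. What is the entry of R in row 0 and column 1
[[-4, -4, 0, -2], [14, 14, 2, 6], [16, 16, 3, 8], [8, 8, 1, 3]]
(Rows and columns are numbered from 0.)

1

R1 ← -1/4·R1
  [  1   1  0  1/2 ]
  [ 14  14  2    6 ]
  [ 16  16  3    8 ]
  [  8   8  1    3 ]
R2 ← R2 − 14·R1
  [  1   1  0  1/2 ]
  [  0   0  2   -1 ]
  [ 16  16  3    8 ]
  [  8   8  1    3 ]
R3 ← R3 − 16·R1
  [ 1  1  0  1/2 ]
  [ 0  0  2   -1 ]
  [ 0  0  3    0 ]
  [ 8  8  1    3 ]
R4 ← R4 − 8·R1
  [ 1  1  0  1/2 ]
  [ 0  0  2   -1 ]
  [ 0  0  3    0 ]
  [ 0  0  1   -1 ]
R2 ← 1/2·R2
  [ 1  1  0   1/2 ]
  [ 0  0  1  -1/2 ]
  [ 0  0  3     0 ]
  [ 0  0  1    -1 ]
R3 ← R3 − 3·R2
  [ 1  1  0   1/2 ]
  [ 0  0  1  -1/2 ]
  [ 0  0  0   3/2 ]
  [ 0  0  1    -1 ]
R4 ← R4 − R2
  [ 1  1  0   1/2 ]
  [ 0  0  1  -1/2 ]
  [ 0  0  0   3/2 ]
  [ 0  0  0  -1/2 ]
R3 ← 2/3·R3
  [ 1  1  0   1/2 ]
  [ 0  0  1  -1/2 ]
  [ 0  0  0     1 ]
  [ 0  0  0  -1/2 ]
R4 ← R4 + 1/2·R3
  [ 1  1  0   1/2 ]
  [ 0  0  1  -1/2 ]
  [ 0  0  0     1 ]
  [ 0  0  0     0 ]
R2 ← R2 + 1/2·R3
  [ 1  1  0  1/2 ]
  [ 0  0  1    0 ]
  [ 0  0  0    1 ]
  [ 0  0  0    0 ]
R1 ← R1 − 1/2·R3
  [ 1  1  0  0 ]
  [ 0  0  1  0 ]
  [ 0  0  0  1 ]
  [ 0  0  0  0 ]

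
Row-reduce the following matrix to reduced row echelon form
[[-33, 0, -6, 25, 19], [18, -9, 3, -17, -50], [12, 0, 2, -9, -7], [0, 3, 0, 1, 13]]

[[1, 0, 0, 0, 0], [0, 1, 0, 0, 4], [0, 0, 1, 0, 1], [0, 0, 0, 1, 1]]

Multiply R1 by -1/33.
  [  1   0  2/11  -25/33  -19/33 ]
  [ 18  -9     3     -17     -50 ]
  [ 12   0     2      -9      -7 ]
  [  0   3     0       1      13 ]
Subtract 18 times R1 from R2.
  [  1   0   2/11  -25/33   -19/33 ]
  [  0  -9  -3/11  -37/11  -436/11 ]
  [ 12   0      2      -9       -7 ]
  [  0   3      0       1       13 ]
Subtract 12 times R1 from R3.
  [ 1   0   2/11  -25/33   -19/33 ]
  [ 0  -9  -3/11  -37/11  -436/11 ]
  [ 0   0  -2/11    1/11    -1/11 ]
  [ 0   3      0       1       13 ]
Multiply R2 by -1/9.
  [ 1  0   2/11  -25/33  -19/33 ]
  [ 0  1   1/33   37/99  436/99 ]
  [ 0  0  -2/11    1/11   -1/11 ]
  [ 0  3      0       1      13 ]
Subtract 3 times R2 from R4.
  [ 1  0   2/11  -25/33  -19/33 ]
  [ 0  1   1/33   37/99  436/99 ]
  [ 0  0  -2/11    1/11   -1/11 ]
  [ 0  0  -1/11   -4/33   -7/33 ]
Multiply R3 by -11/2.
  [ 1  0   2/11  -25/33  -19/33 ]
  [ 0  1   1/33   37/99  436/99 ]
  [ 0  0      1    -1/2     1/2 ]
  [ 0  0  -1/11   -4/33   -7/33 ]
Add 1/11 times R3 to R4.
  [ 1  0  2/11  -25/33  -19/33 ]
  [ 0  1  1/33   37/99  436/99 ]
  [ 0  0     1    -1/2     1/2 ]
  [ 0  0     0    -1/6    -1/6 ]
Multiply R4 by -6.
  [ 1  0  2/11  -25/33  -19/33 ]
  [ 0  1  1/33   37/99  436/99 ]
  [ 0  0     1    -1/2     1/2 ]
  [ 0  0     0       1       1 ]
Add 1/2 times R4 to R3.
  [ 1  0  2/11  -25/33  -19/33 ]
  [ 0  1  1/33   37/99  436/99 ]
  [ 0  0     1       0       1 ]
  [ 0  0     0       1       1 ]
Subtract 37/99 times R4 from R2.
  [ 1  0  2/11  -25/33  -19/33 ]
  [ 0  1  1/33       0  133/33 ]
  [ 0  0     1       0       1 ]
  [ 0  0     0       1       1 ]
Add 25/33 times R4 to R1.
  [ 1  0  2/11  0    2/11 ]
  [ 0  1  1/33  0  133/33 ]
  [ 0  0     1  0       1 ]
  [ 0  0     0  1       1 ]
Subtract 1/33 times R3 from R2.
  [ 1  0  2/11  0  2/11 ]
  [ 0  1     0  0     4 ]
  [ 0  0     1  0     1 ]
  [ 0  0     0  1     1 ]
Subtract 2/11 times R3 from R1.
  [ 1  0  0  0  0 ]
  [ 0  1  0  0  4 ]
  [ 0  0  1  0  1 ]
  [ 0  0  0  1  1 ]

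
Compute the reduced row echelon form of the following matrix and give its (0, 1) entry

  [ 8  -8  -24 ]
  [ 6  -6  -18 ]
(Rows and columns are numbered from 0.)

Multiply R1 by 1/8.
  [ 1  -1   -3 ]
  [ 6  -6  -18 ]
Subtract 6 times R1 from R2.
  [ 1  -1  -3 ]
  [ 0   0   0 ]

-1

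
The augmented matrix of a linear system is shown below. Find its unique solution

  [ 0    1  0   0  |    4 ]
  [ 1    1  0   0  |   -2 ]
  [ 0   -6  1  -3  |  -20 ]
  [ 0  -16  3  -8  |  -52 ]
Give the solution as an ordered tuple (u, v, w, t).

(-6, 4, 4, 0)

Swap r1 and r2.
  [ 1    1  0   0  |   -2 ]
  [ 0    1  0   0  |    4 ]
  [ 0   -6  1  -3  |  -20 ]
  [ 0  -16  3  -8  |  -52 ]
Add 6 times r2 to r3.
  [ 1    1  0   0  |   -2 ]
  [ 0    1  0   0  |    4 ]
  [ 0    0  1  -3  |    4 ]
  [ 0  -16  3  -8  |  -52 ]
Add 16 times r2 to r4.
  [ 1  1  0   0  |  -2 ]
  [ 0  1  0   0  |   4 ]
  [ 0  0  1  -3  |   4 ]
  [ 0  0  3  -8  |  12 ]
Subtract 3 times r3 from r4.
  [ 1  1  0   0  |  -2 ]
  [ 0  1  0   0  |   4 ]
  [ 0  0  1  -3  |   4 ]
  [ 0  0  0   1  |   0 ]
Add 3 times r4 to r3.
  [ 1  1  0  0  |  -2 ]
  [ 0  1  0  0  |   4 ]
  [ 0  0  1  0  |   4 ]
  [ 0  0  0  1  |   0 ]
Subtract r2 from r1.
  [ 1  0  0  0  |  -6 ]
  [ 0  1  0  0  |   4 ]
  [ 0  0  1  0  |   4 ]
  [ 0  0  0  1  |   0 ]
Reading off the last column: u = -6, v = 4, w = 4, t = 0.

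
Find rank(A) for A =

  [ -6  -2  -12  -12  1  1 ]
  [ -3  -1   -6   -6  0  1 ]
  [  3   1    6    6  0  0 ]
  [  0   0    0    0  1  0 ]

rank = 3

ρ1 := -1/6·ρ1
  [  1  1/3   2   2  -1/6  -1/6 ]
  [ -3   -1  -6  -6     0     1 ]
  [  3    1   6   6     0     0 ]
  [  0    0   0   0     1     0 ]
ρ2 := ρ2 + 3·ρ1
  [ 1  1/3  2  2  -1/6  -1/6 ]
  [ 0    0  0  0  -1/2   1/2 ]
  [ 3    1  6  6     0     0 ]
  [ 0    0  0  0     1     0 ]
ρ3 := ρ3 − 3·ρ1
  [ 1  1/3  2  2  -1/6  -1/6 ]
  [ 0    0  0  0  -1/2   1/2 ]
  [ 0    0  0  0   1/2   1/2 ]
  [ 0    0  0  0     1     0 ]
ρ2 := -2·ρ2
  [ 1  1/3  2  2  -1/6  -1/6 ]
  [ 0    0  0  0     1    -1 ]
  [ 0    0  0  0   1/2   1/2 ]
  [ 0    0  0  0     1     0 ]
ρ3 := ρ3 − 1/2·ρ2
  [ 1  1/3  2  2  -1/6  -1/6 ]
  [ 0    0  0  0     1    -1 ]
  [ 0    0  0  0     0     1 ]
  [ 0    0  0  0     1     0 ]
ρ4 := ρ4 − ρ2
  [ 1  1/3  2  2  -1/6  -1/6 ]
  [ 0    0  0  0     1    -1 ]
  [ 0    0  0  0     0     1 ]
  [ 0    0  0  0     0     1 ]
ρ4 := ρ4 − ρ3
  [ 1  1/3  2  2  -1/6  -1/6 ]
  [ 0    0  0  0     1    -1 ]
  [ 0    0  0  0     0     1 ]
  [ 0    0  0  0     0     0 ]
ρ2 := ρ2 + ρ3
  [ 1  1/3  2  2  -1/6  -1/6 ]
  [ 0    0  0  0     1     0 ]
  [ 0    0  0  0     0     1 ]
  [ 0    0  0  0     0     0 ]
ρ1 := ρ1 + 1/6·ρ3
  [ 1  1/3  2  2  -1/6  0 ]
  [ 0    0  0  0     1  0 ]
  [ 0    0  0  0     0  1 ]
  [ 0    0  0  0     0  0 ]
ρ1 := ρ1 + 1/6·ρ2
  [ 1  1/3  2  2  0  0 ]
  [ 0    0  0  0  1  0 ]
  [ 0    0  0  0  0  1 ]
  [ 0    0  0  0  0  0 ]
The reduced form has 3 nonzero rows.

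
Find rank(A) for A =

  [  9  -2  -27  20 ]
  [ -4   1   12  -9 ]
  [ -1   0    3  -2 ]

Multiply R1 by 1/9.
  [  1  -2/9  -3  20/9 ]
  [ -4     1  12    -9 ]
  [ -1     0   3    -2 ]
Add 4 times R1 to R2.
  [  1  -2/9  -3  20/9 ]
  [  0   1/9   0  -1/9 ]
  [ -1     0   3    -2 ]
Add R1 to R3.
  [ 1  -2/9  -3  20/9 ]
  [ 0   1/9   0  -1/9 ]
  [ 0  -2/9   0   2/9 ]
Multiply R2 by 9.
  [ 1  -2/9  -3  20/9 ]
  [ 0     1   0    -1 ]
  [ 0  -2/9   0   2/9 ]
Add 2/9 times R2 to R3.
  [ 1  -2/9  -3  20/9 ]
  [ 0     1   0    -1 ]
  [ 0     0   0     0 ]
Add 2/9 times R2 to R1.
  [ 1  0  -3   2 ]
  [ 0  1   0  -1 ]
  [ 0  0   0   0 ]
The reduced form has 2 nonzero rows.

rank = 2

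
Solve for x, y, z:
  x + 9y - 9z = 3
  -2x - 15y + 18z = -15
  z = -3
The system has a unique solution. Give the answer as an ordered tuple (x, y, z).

Form the augmented matrix and row-reduce:
  [  1    9  -9  |    3 ]
  [ -2  -15  18  |  -15 ]
  [  0    0   1  |   -3 ]
Add 2 times R1 to R2.
  [ 1  9  -9  |   3 ]
  [ 0  3   0  |  -9 ]
  [ 0  0   1  |  -3 ]
Multiply R2 by 1/3.
  [ 1  9  -9  |   3 ]
  [ 0  1   0  |  -3 ]
  [ 0  0   1  |  -3 ]
Add 9 times R3 to R1.
  [ 1  9  0  |  -24 ]
  [ 0  1  0  |   -3 ]
  [ 0  0  1  |   -3 ]
Subtract 9 times R2 from R1.
  [ 1  0  0  |   3 ]
  [ 0  1  0  |  -3 ]
  [ 0  0  1  |  -3 ]
Reading off the last column: x = 3, y = -3, z = -3.

(3, -3, -3)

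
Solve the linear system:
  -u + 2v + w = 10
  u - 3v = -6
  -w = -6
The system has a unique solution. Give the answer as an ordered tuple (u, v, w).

Form the augmented matrix and row-reduce:
  [ -1   2   1  |  10 ]
  [  1  -3   0  |  -6 ]
  [  0   0  -1  |  -6 ]
ρ1 ← -1·ρ1
  [ 1  -2  -1  |  -10 ]
  [ 1  -3   0  |   -6 ]
  [ 0   0  -1  |   -6 ]
ρ2 ← ρ2 − ρ1
  [ 1  -2  -1  |  -10 ]
  [ 0  -1   1  |    4 ]
  [ 0   0  -1  |   -6 ]
ρ2 ← -1·ρ2
  [ 1  -2  -1  |  -10 ]
  [ 0   1  -1  |   -4 ]
  [ 0   0  -1  |   -6 ]
ρ3 ← -1·ρ3
  [ 1  -2  -1  |  -10 ]
  [ 0   1  -1  |   -4 ]
  [ 0   0   1  |    6 ]
ρ2 ← ρ2 + ρ3
  [ 1  -2  -1  |  -10 ]
  [ 0   1   0  |    2 ]
  [ 0   0   1  |    6 ]
ρ1 ← ρ1 + ρ3
  [ 1  -2  0  |  -4 ]
  [ 0   1  0  |   2 ]
  [ 0   0  1  |   6 ]
ρ1 ← ρ1 + 2·ρ2
  [ 1  0  0  |  0 ]
  [ 0  1  0  |  2 ]
  [ 0  0  1  |  6 ]
Reading off the last column: u = 0, v = 2, w = 6.

(0, 2, 6)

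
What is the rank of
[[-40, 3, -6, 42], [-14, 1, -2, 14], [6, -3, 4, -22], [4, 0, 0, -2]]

R1 → -1/40·R1
  [   1  -3/40  3/20  -21/20 ]
  [ -14      1    -2      14 ]
  [   6     -3     4     -22 ]
  [   4      0     0      -2 ]
R2 → R2 + 14·R1
  [ 1  -3/40  3/20  -21/20 ]
  [ 0  -1/20  1/10   -7/10 ]
  [ 6     -3     4     -22 ]
  [ 4      0     0      -2 ]
R3 → R3 − 6·R1
  [ 1   -3/40   3/20   -21/20 ]
  [ 0   -1/20   1/10    -7/10 ]
  [ 0  -51/20  31/10  -157/10 ]
  [ 4       0      0       -2 ]
R4 → R4 − 4·R1
  [ 1   -3/40   3/20   -21/20 ]
  [ 0   -1/20   1/10    -7/10 ]
  [ 0  -51/20  31/10  -157/10 ]
  [ 0    3/10   -3/5     11/5 ]
R2 → -20·R2
  [ 1   -3/40   3/20   -21/20 ]
  [ 0       1     -2       14 ]
  [ 0  -51/20  31/10  -157/10 ]
  [ 0    3/10   -3/5     11/5 ]
R3 → R3 + 51/20·R2
  [ 1  -3/40  3/20  -21/20 ]
  [ 0      1    -2      14 ]
  [ 0      0    -2      20 ]
  [ 0   3/10  -3/5    11/5 ]
R4 → R4 − 3/10·R2
  [ 1  -3/40  3/20  -21/20 ]
  [ 0      1    -2      14 ]
  [ 0      0    -2      20 ]
  [ 0      0     0      -2 ]
R3 → -1/2·R3
  [ 1  -3/40  3/20  -21/20 ]
  [ 0      1    -2      14 ]
  [ 0      0     1     -10 ]
  [ 0      0     0      -2 ]
R4 → -1/2·R4
  [ 1  -3/40  3/20  -21/20 ]
  [ 0      1    -2      14 ]
  [ 0      0     1     -10 ]
  [ 0      0     0       1 ]
R3 → R3 + 10·R4
  [ 1  -3/40  3/20  -21/20 ]
  [ 0      1    -2      14 ]
  [ 0      0     1       0 ]
  [ 0      0     0       1 ]
R2 → R2 − 14·R4
  [ 1  -3/40  3/20  -21/20 ]
  [ 0      1    -2       0 ]
  [ 0      0     1       0 ]
  [ 0      0     0       1 ]
R1 → R1 + 21/20·R4
  [ 1  -3/40  3/20  0 ]
  [ 0      1    -2  0 ]
  [ 0      0     1  0 ]
  [ 0      0     0  1 ]
R2 → R2 + 2·R3
  [ 1  -3/40  3/20  0 ]
  [ 0      1     0  0 ]
  [ 0      0     1  0 ]
  [ 0      0     0  1 ]
R1 → R1 − 3/20·R3
  [ 1  -3/40  0  0 ]
  [ 0      1  0  0 ]
  [ 0      0  1  0 ]
  [ 0      0  0  1 ]
R1 → R1 + 3/40·R2
  [ 1  0  0  0 ]
  [ 0  1  0  0 ]
  [ 0  0  1  0 ]
  [ 0  0  0  1 ]
The reduced form has 4 nonzero rows.

rank = 4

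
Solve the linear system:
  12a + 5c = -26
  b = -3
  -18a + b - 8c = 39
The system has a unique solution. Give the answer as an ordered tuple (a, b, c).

(1/3, -3, -6)

Form the augmented matrix and row-reduce:
  [  12  0   5  |  -26 ]
  [   0  1   0  |   -3 ]
  [ -18  1  -8  |   39 ]
Multiply ρ1 by 1/12.
  [   1  0  5/12  |  -13/6 ]
  [   0  1     0  |     -3 ]
  [ -18  1    -8  |     39 ]
Add 18 times ρ1 to ρ3.
  [ 1  0  5/12  |  -13/6 ]
  [ 0  1     0  |     -3 ]
  [ 0  1  -1/2  |      0 ]
Subtract ρ2 from ρ3.
  [ 1  0  5/12  |  -13/6 ]
  [ 0  1     0  |     -3 ]
  [ 0  0  -1/2  |      3 ]
Multiply ρ3 by -2.
  [ 1  0  5/12  |  -13/6 ]
  [ 0  1     0  |     -3 ]
  [ 0  0     1  |     -6 ]
Subtract 5/12 times ρ3 from ρ1.
  [ 1  0  0  |  1/3 ]
  [ 0  1  0  |   -3 ]
  [ 0  0  1  |   -6 ]
Reading off the last column: a = 1/3, b = -3, c = -6.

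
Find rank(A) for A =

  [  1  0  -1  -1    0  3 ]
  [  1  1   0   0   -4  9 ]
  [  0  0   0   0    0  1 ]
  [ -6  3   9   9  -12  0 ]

R2 := R2 − R1
  [  1  0  -1  -1    0  3 ]
  [  0  1   1   1   -4  6 ]
  [  0  0   0   0    0  1 ]
  [ -6  3   9   9  -12  0 ]
R4 := R4 + 6·R1
  [ 1  0  -1  -1    0   3 ]
  [ 0  1   1   1   -4   6 ]
  [ 0  0   0   0    0   1 ]
  [ 0  3   3   3  -12  18 ]
R4 := R4 − 3·R2
  [ 1  0  -1  -1   0  3 ]
  [ 0  1   1   1  -4  6 ]
  [ 0  0   0   0   0  1 ]
  [ 0  0   0   0   0  0 ]
R2 := R2 − 6·R3
  [ 1  0  -1  -1   0  3 ]
  [ 0  1   1   1  -4  0 ]
  [ 0  0   0   0   0  1 ]
  [ 0  0   0   0   0  0 ]
R1 := R1 − 3·R3
  [ 1  0  -1  -1   0  0 ]
  [ 0  1   1   1  -4  0 ]
  [ 0  0   0   0   0  1 ]
  [ 0  0   0   0   0  0 ]
The reduced form has 3 nonzero rows.

rank = 3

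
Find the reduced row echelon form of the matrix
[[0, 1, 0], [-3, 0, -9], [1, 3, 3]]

Swap r1 and r2.
  [ -3  0  -9 ]
  [  0  1   0 ]
  [  1  3   3 ]
Multiply r1 by -1/3.
  [ 1  0  3 ]
  [ 0  1  0 ]
  [ 1  3  3 ]
Subtract r1 from r3.
  [ 1  0  3 ]
  [ 0  1  0 ]
  [ 0  3  0 ]
Subtract 3 times r2 from r3.
  [ 1  0  3 ]
  [ 0  1  0 ]
  [ 0  0  0 ]

[[1, 0, 3], [0, 1, 0], [0, 0, 0]]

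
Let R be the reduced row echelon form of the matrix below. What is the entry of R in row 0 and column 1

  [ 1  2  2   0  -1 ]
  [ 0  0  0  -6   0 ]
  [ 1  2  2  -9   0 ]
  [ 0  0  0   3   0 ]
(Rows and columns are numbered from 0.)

r3 -> r3 − r1
  [ 1  2  2   0  -1 ]
  [ 0  0  0  -6   0 ]
  [ 0  0  0  -9   1 ]
  [ 0  0  0   3   0 ]
r2 -> -1/6·r2
  [ 1  2  2   0  -1 ]
  [ 0  0  0   1   0 ]
  [ 0  0  0  -9   1 ]
  [ 0  0  0   3   0 ]
r3 -> r3 + 9·r2
  [ 1  2  2  0  -1 ]
  [ 0  0  0  1   0 ]
  [ 0  0  0  0   1 ]
  [ 0  0  0  3   0 ]
r4 -> r4 − 3·r2
  [ 1  2  2  0  -1 ]
  [ 0  0  0  1   0 ]
  [ 0  0  0  0   1 ]
  [ 0  0  0  0   0 ]
r1 -> r1 + r3
  [ 1  2  2  0  0 ]
  [ 0  0  0  1  0 ]
  [ 0  0  0  0  1 ]
  [ 0  0  0  0  0 ]

2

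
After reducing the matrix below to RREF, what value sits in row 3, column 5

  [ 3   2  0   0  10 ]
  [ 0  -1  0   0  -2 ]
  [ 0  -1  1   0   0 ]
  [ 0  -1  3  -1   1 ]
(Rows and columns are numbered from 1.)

R1 → 1/3·R1
  [ 1  2/3  0   0  10/3 ]
  [ 0   -1  0   0    -2 ]
  [ 0   -1  1   0     0 ]
  [ 0   -1  3  -1     1 ]
R2 → -1·R2
  [ 1  2/3  0   0  10/3 ]
  [ 0    1  0   0     2 ]
  [ 0   -1  1   0     0 ]
  [ 0   -1  3  -1     1 ]
R3 → R3 + R2
  [ 1  2/3  0   0  10/3 ]
  [ 0    1  0   0     2 ]
  [ 0    0  1   0     2 ]
  [ 0   -1  3  -1     1 ]
R4 → R4 + R2
  [ 1  2/3  0   0  10/3 ]
  [ 0    1  0   0     2 ]
  [ 0    0  1   0     2 ]
  [ 0    0  3  -1     3 ]
R4 → R4 − 3·R3
  [ 1  2/3  0   0  10/3 ]
  [ 0    1  0   0     2 ]
  [ 0    0  1   0     2 ]
  [ 0    0  0  -1    -3 ]
R4 → -1·R4
  [ 1  2/3  0  0  10/3 ]
  [ 0    1  0  0     2 ]
  [ 0    0  1  0     2 ]
  [ 0    0  0  1     3 ]
R1 → R1 − 2/3·R2
  [ 1  0  0  0  2 ]
  [ 0  1  0  0  2 ]
  [ 0  0  1  0  2 ]
  [ 0  0  0  1  3 ]

2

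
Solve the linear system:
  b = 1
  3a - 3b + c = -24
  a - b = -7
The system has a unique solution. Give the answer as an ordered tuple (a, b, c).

(-6, 1, -3)

Form the augmented matrix and row-reduce:
  [ 0   1  0  |    1 ]
  [ 3  -3  1  |  -24 ]
  [ 1  -1  0  |   -7 ]
R1 ↔ R2
  [ 3  -3  1  |  -24 ]
  [ 0   1  0  |    1 ]
  [ 1  -1  0  |   -7 ]
R1 ← 1/3·R1
  [ 1  -1  1/3  |  -8 ]
  [ 0   1    0  |   1 ]
  [ 1  -1    0  |  -7 ]
R3 ← R3 − R1
  [ 1  -1   1/3  |  -8 ]
  [ 0   1     0  |   1 ]
  [ 0   0  -1/3  |   1 ]
R3 ← -3·R3
  [ 1  -1  1/3  |  -8 ]
  [ 0   1    0  |   1 ]
  [ 0   0    1  |  -3 ]
R1 ← R1 − 1/3·R3
  [ 1  -1  0  |  -7 ]
  [ 0   1  0  |   1 ]
  [ 0   0  1  |  -3 ]
R1 ← R1 + R2
  [ 1  0  0  |  -6 ]
  [ 0  1  0  |   1 ]
  [ 0  0  1  |  -3 ]
Reading off the last column: a = -6, b = 1, c = -3.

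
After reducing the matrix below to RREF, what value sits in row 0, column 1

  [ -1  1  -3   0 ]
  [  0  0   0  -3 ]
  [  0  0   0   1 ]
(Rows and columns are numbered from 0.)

-1

ρ1 := -1·ρ1
  [ 1  -1  3   0 ]
  [ 0   0  0  -3 ]
  [ 0   0  0   1 ]
ρ2 := -1/3·ρ2
  [ 1  -1  3  0 ]
  [ 0   0  0  1 ]
  [ 0   0  0  1 ]
ρ3 := ρ3 − ρ2
  [ 1  -1  3  0 ]
  [ 0   0  0  1 ]
  [ 0   0  0  0 ]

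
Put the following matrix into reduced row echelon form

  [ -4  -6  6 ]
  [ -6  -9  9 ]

r1 ← -1/4·r1
  [  1  3/2  -3/2 ]
  [ -6   -9     9 ]
r2 ← r2 + 6·r1
  [ 1  3/2  -3/2 ]
  [ 0    0     0 ]

[[1, 3/2, -3/2], [0, 0, 0]]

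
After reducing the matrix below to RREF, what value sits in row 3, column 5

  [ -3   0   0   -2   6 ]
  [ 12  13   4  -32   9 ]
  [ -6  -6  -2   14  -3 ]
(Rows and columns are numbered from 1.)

-3/2

r1 ← -1/3·r1
  [  1   0   0  2/3  -2 ]
  [ 12  13   4  -32   9 ]
  [ -6  -6  -2   14  -3 ]
r2 ← r2 − 12·r1
  [  1   0   0  2/3  -2 ]
  [  0  13   4  -40  33 ]
  [ -6  -6  -2   14  -3 ]
r3 ← r3 + 6·r1
  [ 1   0   0  2/3   -2 ]
  [ 0  13   4  -40   33 ]
  [ 0  -6  -2   18  -15 ]
r2 ← 1/13·r2
  [ 1   0     0     2/3     -2 ]
  [ 0   1  4/13  -40/13  33/13 ]
  [ 0  -6    -2      18    -15 ]
r3 ← r3 + 6·r2
  [ 1  0      0     2/3     -2 ]
  [ 0  1   4/13  -40/13  33/13 ]
  [ 0  0  -2/13   -6/13   3/13 ]
r3 ← -13/2·r3
  [ 1  0     0     2/3     -2 ]
  [ 0  1  4/13  -40/13  33/13 ]
  [ 0  0     1       3   -3/2 ]
r2 ← r2 − 4/13·r3
  [ 1  0  0  2/3    -2 ]
  [ 0  1  0   -4     3 ]
  [ 0  0  1    3  -3/2 ]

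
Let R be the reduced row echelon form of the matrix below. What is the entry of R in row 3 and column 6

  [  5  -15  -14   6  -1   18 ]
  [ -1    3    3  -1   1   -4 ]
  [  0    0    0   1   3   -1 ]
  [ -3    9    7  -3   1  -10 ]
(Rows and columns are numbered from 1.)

-1

R1 → 1/5·R1
  [  1  -3  -14/5  6/5  -1/5  18/5 ]
  [ -1   3      3   -1     1    -4 ]
  [  0   0      0    1     3    -1 ]
  [ -3   9      7   -3     1   -10 ]
R2 → R2 + R1
  [  1  -3  -14/5  6/5  -1/5  18/5 ]
  [  0   0    1/5  1/5   4/5  -2/5 ]
  [  0   0      0    1     3    -1 ]
  [ -3   9      7   -3     1   -10 ]
R4 → R4 + 3·R1
  [ 1  -3  -14/5  6/5  -1/5  18/5 ]
  [ 0   0    1/5  1/5   4/5  -2/5 ]
  [ 0   0      0    1     3    -1 ]
  [ 0   0   -7/5  3/5   2/5   4/5 ]
R2 → 5·R2
  [ 1  -3  -14/5  6/5  -1/5  18/5 ]
  [ 0   0      1    1     4    -2 ]
  [ 0   0      0    1     3    -1 ]
  [ 0   0   -7/5  3/5   2/5   4/5 ]
R4 → R4 + 7/5·R2
  [ 1  -3  -14/5  6/5  -1/5  18/5 ]
  [ 0   0      1    1     4    -2 ]
  [ 0   0      0    1     3    -1 ]
  [ 0   0      0    2     6    -2 ]
R4 → R4 − 2·R3
  [ 1  -3  -14/5  6/5  -1/5  18/5 ]
  [ 0   0      1    1     4    -2 ]
  [ 0   0      0    1     3    -1 ]
  [ 0   0      0    0     0     0 ]
R2 → R2 − R3
  [ 1  -3  -14/5  6/5  -1/5  18/5 ]
  [ 0   0      1    0     1    -1 ]
  [ 0   0      0    1     3    -1 ]
  [ 0   0      0    0     0     0 ]
R1 → R1 − 6/5·R3
  [ 1  -3  -14/5  0  -19/5  24/5 ]
  [ 0   0      1  0      1    -1 ]
  [ 0   0      0  1      3    -1 ]
  [ 0   0      0  0      0     0 ]
R1 → R1 + 14/5·R2
  [ 1  -3  0  0  -1   2 ]
  [ 0   0  1  0   1  -1 ]
  [ 0   0  0  1   3  -1 ]
  [ 0   0  0  0   0   0 ]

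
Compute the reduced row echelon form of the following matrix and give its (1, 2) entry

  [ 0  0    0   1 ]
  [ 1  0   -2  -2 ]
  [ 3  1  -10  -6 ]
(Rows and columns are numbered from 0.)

R1 <=> R2
  [ 1  0   -2  -2 ]
  [ 0  0    0   1 ]
  [ 3  1  -10  -6 ]
R3 ← R3 − 3·R1
  [ 1  0  -2  -2 ]
  [ 0  0   0   1 ]
  [ 0  1  -4   0 ]
R2 <=> R3
  [ 1  0  -2  -2 ]
  [ 0  1  -4   0 ]
  [ 0  0   0   1 ]
R1 ← R1 + 2·R3
  [ 1  0  -2  0 ]
  [ 0  1  -4  0 ]
  [ 0  0   0  1 ]

-4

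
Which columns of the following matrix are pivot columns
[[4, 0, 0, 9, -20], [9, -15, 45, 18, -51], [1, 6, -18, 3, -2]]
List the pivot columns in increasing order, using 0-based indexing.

R1 ← 1/4·R1
  [ 1    0    0  9/4   -5 ]
  [ 9  -15   45   18  -51 ]
  [ 1    6  -18    3   -2 ]
R2 ← R2 − 9·R1
  [ 1    0    0   9/4  -5 ]
  [ 0  -15   45  -9/4  -6 ]
  [ 1    6  -18     3  -2 ]
R3 ← R3 − R1
  [ 1    0    0   9/4  -5 ]
  [ 0  -15   45  -9/4  -6 ]
  [ 0    6  -18   3/4   3 ]
R2 ← -1/15·R2
  [ 1  0    0   9/4   -5 ]
  [ 0  1   -3  3/20  2/5 ]
  [ 0  6  -18   3/4    3 ]
R3 ← R3 − 6·R2
  [ 1  0   0    9/4   -5 ]
  [ 0  1  -3   3/20  2/5 ]
  [ 0  0   0  -3/20  3/5 ]
R3 ← -20/3·R3
  [ 1  0   0   9/4   -5 ]
  [ 0  1  -3  3/20  2/5 ]
  [ 0  0   0     1   -4 ]
R2 ← R2 − 3/20·R3
  [ 1  0   0  9/4  -5 ]
  [ 0  1  -3    0   1 ]
  [ 0  0   0    1  -4 ]
R1 ← R1 − 9/4·R3
  [ 1  0   0  0   4 ]
  [ 0  1  -3  0   1 ]
  [ 0  0   0  1  -4 ]
Pivot columns are the columns containing a leading 1.

0, 1, 3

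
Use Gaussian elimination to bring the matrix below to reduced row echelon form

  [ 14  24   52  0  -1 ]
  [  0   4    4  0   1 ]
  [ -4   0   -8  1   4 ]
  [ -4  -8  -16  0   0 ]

[[1, 0, 2, 0, -1/2], [0, 1, 1, 0, 1/4], [0, 0, 0, 1, 2], [0, 0, 0, 0, 0]]

Multiply r1 by 1/14.
  [  1  12/7  26/7  0  -1/14 ]
  [  0     4     4  0      1 ]
  [ -4     0    -8  1      4 ]
  [ -4    -8   -16  0      0 ]
Add 4 times r1 to r3.
  [  1  12/7  26/7  0  -1/14 ]
  [  0     4     4  0      1 ]
  [  0  48/7  48/7  1   26/7 ]
  [ -4    -8   -16  0      0 ]
Add 4 times r1 to r4.
  [ 1  12/7  26/7  0  -1/14 ]
  [ 0     4     4  0      1 ]
  [ 0  48/7  48/7  1   26/7 ]
  [ 0  -8/7  -8/7  0   -2/7 ]
Multiply r2 by 1/4.
  [ 1  12/7  26/7  0  -1/14 ]
  [ 0     1     1  0    1/4 ]
  [ 0  48/7  48/7  1   26/7 ]
  [ 0  -8/7  -8/7  0   -2/7 ]
Subtract 48/7 times r2 from r3.
  [ 1  12/7  26/7  0  -1/14 ]
  [ 0     1     1  0    1/4 ]
  [ 0     0     0  1      2 ]
  [ 0  -8/7  -8/7  0   -2/7 ]
Add 8/7 times r2 to r4.
  [ 1  12/7  26/7  0  -1/14 ]
  [ 0     1     1  0    1/4 ]
  [ 0     0     0  1      2 ]
  [ 0     0     0  0      0 ]
Subtract 12/7 times r2 from r1.
  [ 1  0  2  0  -1/2 ]
  [ 0  1  1  0   1/4 ]
  [ 0  0  0  1     2 ]
  [ 0  0  0  0     0 ]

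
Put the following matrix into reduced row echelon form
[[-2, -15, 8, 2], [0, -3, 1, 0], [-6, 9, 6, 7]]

[[1, 0, -3/2, 0], [0, 1, -1/3, 0], [0, 0, 0, 1]]

R1 -> -1/2·R1
  [  1  15/2  -4  -1 ]
  [  0    -3   1   0 ]
  [ -6     9   6   7 ]
R3 -> R3 + 6·R1
  [ 1  15/2   -4  -1 ]
  [ 0    -3    1   0 ]
  [ 0    54  -18   1 ]
R2 -> -1/3·R2
  [ 1  15/2    -4  -1 ]
  [ 0     1  -1/3   0 ]
  [ 0    54   -18   1 ]
R3 -> R3 − 54·R2
  [ 1  15/2    -4  -1 ]
  [ 0     1  -1/3   0 ]
  [ 0     0     0   1 ]
R1 -> R1 + R3
  [ 1  15/2    -4  0 ]
  [ 0     1  -1/3  0 ]
  [ 0     0     0  1 ]
R1 -> R1 − 15/2·R2
  [ 1  0  -3/2  0 ]
  [ 0  1  -1/3  0 ]
  [ 0  0     0  1 ]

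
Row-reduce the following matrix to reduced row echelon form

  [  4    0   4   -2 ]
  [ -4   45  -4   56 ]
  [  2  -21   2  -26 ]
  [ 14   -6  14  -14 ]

R1 ← 1/4·R1
  [  1    0   1  -1/2 ]
  [ -4   45  -4    56 ]
  [  2  -21   2   -26 ]
  [ 14   -6  14   -14 ]
R2 ← R2 + 4·R1
  [  1    0   1  -1/2 ]
  [  0   45   0    54 ]
  [  2  -21   2   -26 ]
  [ 14   -6  14   -14 ]
R3 ← R3 − 2·R1
  [  1    0   1  -1/2 ]
  [  0   45   0    54 ]
  [  0  -21   0   -25 ]
  [ 14   -6  14   -14 ]
R4 ← R4 − 14·R1
  [ 1    0  1  -1/2 ]
  [ 0   45  0    54 ]
  [ 0  -21  0   -25 ]
  [ 0   -6  0    -7 ]
R2 ← 1/45·R2
  [ 1    0  1  -1/2 ]
  [ 0    1  0   6/5 ]
  [ 0  -21  0   -25 ]
  [ 0   -6  0    -7 ]
R3 ← R3 + 21·R2
  [ 1   0  1  -1/2 ]
  [ 0   1  0   6/5 ]
  [ 0   0  0   1/5 ]
  [ 0  -6  0    -7 ]
R4 ← R4 + 6·R2
  [ 1  0  1  -1/2 ]
  [ 0  1  0   6/5 ]
  [ 0  0  0   1/5 ]
  [ 0  0  0   1/5 ]
R3 ← 5·R3
  [ 1  0  1  -1/2 ]
  [ 0  1  0   6/5 ]
  [ 0  0  0     1 ]
  [ 0  0  0   1/5 ]
R4 ← R4 − 1/5·R3
  [ 1  0  1  -1/2 ]
  [ 0  1  0   6/5 ]
  [ 0  0  0     1 ]
  [ 0  0  0     0 ]
R2 ← R2 − 6/5·R3
  [ 1  0  1  -1/2 ]
  [ 0  1  0     0 ]
  [ 0  0  0     1 ]
  [ 0  0  0     0 ]
R1 ← R1 + 1/2·R3
  [ 1  0  1  0 ]
  [ 0  1  0  0 ]
  [ 0  0  0  1 ]
  [ 0  0  0  0 ]

[[1, 0, 1, 0], [0, 1, 0, 0], [0, 0, 0, 1], [0, 0, 0, 0]]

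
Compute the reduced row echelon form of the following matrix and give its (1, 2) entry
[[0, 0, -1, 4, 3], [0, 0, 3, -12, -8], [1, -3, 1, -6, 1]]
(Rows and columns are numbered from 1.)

-3

R1 ↔ R3
  [ 1  -3   1   -6   1 ]
  [ 0   0   3  -12  -8 ]
  [ 0   0  -1    4   3 ]
R2 -> 1/3·R2
  [ 1  -3   1  -6     1 ]
  [ 0   0   1  -4  -8/3 ]
  [ 0   0  -1   4     3 ]
R3 -> R3 + R2
  [ 1  -3  1  -6     1 ]
  [ 0   0  1  -4  -8/3 ]
  [ 0   0  0   0   1/3 ]
R3 -> 3·R3
  [ 1  -3  1  -6     1 ]
  [ 0   0  1  -4  -8/3 ]
  [ 0   0  0   0     1 ]
R2 -> R2 + 8/3·R3
  [ 1  -3  1  -6  1 ]
  [ 0   0  1  -4  0 ]
  [ 0   0  0   0  1 ]
R1 -> R1 − R3
  [ 1  -3  1  -6  0 ]
  [ 0   0  1  -4  0 ]
  [ 0   0  0   0  1 ]
R1 -> R1 − R2
  [ 1  -3  0  -2  0 ]
  [ 0   0  1  -4  0 ]
  [ 0   0  0   0  1 ]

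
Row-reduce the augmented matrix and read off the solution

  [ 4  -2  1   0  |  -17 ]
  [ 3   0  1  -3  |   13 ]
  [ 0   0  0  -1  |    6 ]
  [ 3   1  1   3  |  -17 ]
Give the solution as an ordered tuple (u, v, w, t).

(0, 6, -5, -6)

R1 → 1/4·R1
  [ 1  -1/2  1/4   0  |  -17/4 ]
  [ 3     0    1  -3  |     13 ]
  [ 0     0    0  -1  |      6 ]
  [ 3     1    1   3  |    -17 ]
R2 → R2 − 3·R1
  [ 1  -1/2  1/4   0  |  -17/4 ]
  [ 0   3/2  1/4  -3  |  103/4 ]
  [ 0     0    0  -1  |      6 ]
  [ 3     1    1   3  |    -17 ]
R4 → R4 − 3·R1
  [ 1  -1/2  1/4   0  |  -17/4 ]
  [ 0   3/2  1/4  -3  |  103/4 ]
  [ 0     0    0  -1  |      6 ]
  [ 0   5/2  1/4   3  |  -17/4 ]
R2 → 2/3·R2
  [ 1  -1/2  1/4   0  |  -17/4 ]
  [ 0     1  1/6  -2  |  103/6 ]
  [ 0     0    0  -1  |      6 ]
  [ 0   5/2  1/4   3  |  -17/4 ]
R4 → R4 − 5/2·R2
  [ 1  -1/2   1/4   0  |   -17/4 ]
  [ 0     1   1/6  -2  |   103/6 ]
  [ 0     0     0  -1  |       6 ]
  [ 0     0  -1/6   8  |  -283/6 ]
R3 <=> R4
  [ 1  -1/2   1/4   0  |   -17/4 ]
  [ 0     1   1/6  -2  |   103/6 ]
  [ 0     0  -1/6   8  |  -283/6 ]
  [ 0     0     0  -1  |       6 ]
R3 → -6·R3
  [ 1  -1/2  1/4    0  |  -17/4 ]
  [ 0     1  1/6   -2  |  103/6 ]
  [ 0     0    1  -48  |    283 ]
  [ 0     0    0   -1  |      6 ]
R4 → -1·R4
  [ 1  -1/2  1/4    0  |  -17/4 ]
  [ 0     1  1/6   -2  |  103/6 ]
  [ 0     0    1  -48  |    283 ]
  [ 0     0    0    1  |     -6 ]
R3 → R3 + 48·R4
  [ 1  -1/2  1/4   0  |  -17/4 ]
  [ 0     1  1/6  -2  |  103/6 ]
  [ 0     0    1   0  |     -5 ]
  [ 0     0    0   1  |     -6 ]
R2 → R2 + 2·R4
  [ 1  -1/2  1/4  0  |  -17/4 ]
  [ 0     1  1/6  0  |   31/6 ]
  [ 0     0    1  0  |     -5 ]
  [ 0     0    0  1  |     -6 ]
R2 → R2 − 1/6·R3
  [ 1  -1/2  1/4  0  |  -17/4 ]
  [ 0     1    0  0  |      6 ]
  [ 0     0    1  0  |     -5 ]
  [ 0     0    0  1  |     -6 ]
R1 → R1 − 1/4·R3
  [ 1  -1/2  0  0  |  -3 ]
  [ 0     1  0  0  |   6 ]
  [ 0     0  1  0  |  -5 ]
  [ 0     0  0  1  |  -6 ]
R1 → R1 + 1/2·R2
  [ 1  0  0  0  |   0 ]
  [ 0  1  0  0  |   6 ]
  [ 0  0  1  0  |  -5 ]
  [ 0  0  0  1  |  -6 ]
Reading off the last column: u = 0, v = 6, w = -5, t = -6.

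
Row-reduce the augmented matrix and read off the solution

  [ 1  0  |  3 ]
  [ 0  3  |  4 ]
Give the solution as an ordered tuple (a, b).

r2 -> 1/3·r2
  [ 1  0  |    3 ]
  [ 0  1  |  4/3 ]
Reading off the last column: a = 3, b = 4/3.

(3, 4/3)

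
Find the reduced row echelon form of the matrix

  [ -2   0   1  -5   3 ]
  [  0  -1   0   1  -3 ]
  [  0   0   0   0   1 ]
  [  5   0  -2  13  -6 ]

[[1, 0, 0, 3, 0], [0, 1, 0, -1, 0], [0, 0, 1, 1, 0], [0, 0, 0, 0, 1]]

R1 ← -1/2·R1
  [ 1   0  -1/2  5/2  -3/2 ]
  [ 0  -1     0    1    -3 ]
  [ 0   0     0    0     1 ]
  [ 5   0    -2   13    -6 ]
R4 ← R4 − 5·R1
  [ 1   0  -1/2  5/2  -3/2 ]
  [ 0  -1     0    1    -3 ]
  [ 0   0     0    0     1 ]
  [ 0   0   1/2  1/2   3/2 ]
R2 ← -1·R2
  [ 1  0  -1/2  5/2  -3/2 ]
  [ 0  1     0   -1     3 ]
  [ 0  0     0    0     1 ]
  [ 0  0   1/2  1/2   3/2 ]
R3 <=> R4
  [ 1  0  -1/2  5/2  -3/2 ]
  [ 0  1     0   -1     3 ]
  [ 0  0   1/2  1/2   3/2 ]
  [ 0  0     0    0     1 ]
R3 ← 2·R3
  [ 1  0  -1/2  5/2  -3/2 ]
  [ 0  1     0   -1     3 ]
  [ 0  0     1    1     3 ]
  [ 0  0     0    0     1 ]
R3 ← R3 − 3·R4
  [ 1  0  -1/2  5/2  -3/2 ]
  [ 0  1     0   -1     3 ]
  [ 0  0     1    1     0 ]
  [ 0  0     0    0     1 ]
R2 ← R2 − 3·R4
  [ 1  0  -1/2  5/2  -3/2 ]
  [ 0  1     0   -1     0 ]
  [ 0  0     1    1     0 ]
  [ 0  0     0    0     1 ]
R1 ← R1 + 3/2·R4
  [ 1  0  -1/2  5/2  0 ]
  [ 0  1     0   -1  0 ]
  [ 0  0     1    1  0 ]
  [ 0  0     0    0  1 ]
R1 ← R1 + 1/2·R3
  [ 1  0  0   3  0 ]
  [ 0  1  0  -1  0 ]
  [ 0  0  1   1  0 ]
  [ 0  0  0   0  1 ]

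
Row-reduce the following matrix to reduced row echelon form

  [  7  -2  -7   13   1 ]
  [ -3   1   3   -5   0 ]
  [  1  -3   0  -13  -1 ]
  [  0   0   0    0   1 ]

R1 → 1/7·R1
  [  1  -2/7  -1  13/7  1/7 ]
  [ -3     1   3    -5    0 ]
  [  1    -3   0   -13   -1 ]
  [  0     0   0     0    1 ]
R2 → R2 + 3·R1
  [ 1  -2/7  -1  13/7  1/7 ]
  [ 0   1/7   0   4/7  3/7 ]
  [ 1    -3   0   -13   -1 ]
  [ 0     0   0     0    1 ]
R3 → R3 − R1
  [ 1   -2/7  -1    13/7   1/7 ]
  [ 0    1/7   0     4/7   3/7 ]
  [ 0  -19/7   1  -104/7  -8/7 ]
  [ 0      0   0       0     1 ]
R2 → 7·R2
  [ 1   -2/7  -1    13/7   1/7 ]
  [ 0      1   0       4     3 ]
  [ 0  -19/7   1  -104/7  -8/7 ]
  [ 0      0   0       0     1 ]
R3 → R3 + 19/7·R2
  [ 1  -2/7  -1  13/7  1/7 ]
  [ 0     1   0     4    3 ]
  [ 0     0   1    -4    7 ]
  [ 0     0   0     0    1 ]
R3 → R3 − 7·R4
  [ 1  -2/7  -1  13/7  1/7 ]
  [ 0     1   0     4    3 ]
  [ 0     0   1    -4    0 ]
  [ 0     0   0     0    1 ]
R2 → R2 − 3·R4
  [ 1  -2/7  -1  13/7  1/7 ]
  [ 0     1   0     4    0 ]
  [ 0     0   1    -4    0 ]
  [ 0     0   0     0    1 ]
R1 → R1 − 1/7·R4
  [ 1  -2/7  -1  13/7  0 ]
  [ 0     1   0     4  0 ]
  [ 0     0   1    -4  0 ]
  [ 0     0   0     0  1 ]
R1 → R1 + R3
  [ 1  -2/7  0  -15/7  0 ]
  [ 0     1  0      4  0 ]
  [ 0     0  1     -4  0 ]
  [ 0     0  0      0  1 ]
R1 → R1 + 2/7·R2
  [ 1  0  0  -1  0 ]
  [ 0  1  0   4  0 ]
  [ 0  0  1  -4  0 ]
  [ 0  0  0   0  1 ]

[[1, 0, 0, -1, 0], [0, 1, 0, 4, 0], [0, 0, 1, -4, 0], [0, 0, 0, 0, 1]]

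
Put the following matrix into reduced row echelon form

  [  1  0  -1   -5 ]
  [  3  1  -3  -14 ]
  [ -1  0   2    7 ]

R2 → R2 − 3·R1
  [  1  0  -1  -5 ]
  [  0  1   0   1 ]
  [ -1  0   2   7 ]
R3 → R3 + R1
  [ 1  0  -1  -5 ]
  [ 0  1   0   1 ]
  [ 0  0   1   2 ]
R1 → R1 + R3
  [ 1  0  0  -3 ]
  [ 0  1  0   1 ]
  [ 0  0  1   2 ]

[[1, 0, 0, -3], [0, 1, 0, 1], [0, 0, 1, 2]]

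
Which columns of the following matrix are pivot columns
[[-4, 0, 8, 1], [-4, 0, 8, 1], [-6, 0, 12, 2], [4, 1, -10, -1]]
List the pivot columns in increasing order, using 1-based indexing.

1, 2, 4

ρ1 → -1/4·ρ1
  [  1  0   -2  -1/4 ]
  [ -4  0    8     1 ]
  [ -6  0   12     2 ]
  [  4  1  -10    -1 ]
ρ2 → ρ2 + 4·ρ1
  [  1  0   -2  -1/4 ]
  [  0  0    0     0 ]
  [ -6  0   12     2 ]
  [  4  1  -10    -1 ]
ρ3 → ρ3 + 6·ρ1
  [ 1  0   -2  -1/4 ]
  [ 0  0    0     0 ]
  [ 0  0    0   1/2 ]
  [ 4  1  -10    -1 ]
ρ4 → ρ4 − 4·ρ1
  [ 1  0  -2  -1/4 ]
  [ 0  0   0     0 ]
  [ 0  0   0   1/2 ]
  [ 0  1  -2     0 ]
ρ2 <=> ρ4
  [ 1  0  -2  -1/4 ]
  [ 0  1  -2     0 ]
  [ 0  0   0   1/2 ]
  [ 0  0   0     0 ]
ρ3 → 2·ρ3
  [ 1  0  -2  -1/4 ]
  [ 0  1  -2     0 ]
  [ 0  0   0     1 ]
  [ 0  0   0     0 ]
ρ1 → ρ1 + 1/4·ρ3
  [ 1  0  -2  0 ]
  [ 0  1  -2  0 ]
  [ 0  0   0  1 ]
  [ 0  0   0  0 ]
Pivot columns are the columns containing a leading 1.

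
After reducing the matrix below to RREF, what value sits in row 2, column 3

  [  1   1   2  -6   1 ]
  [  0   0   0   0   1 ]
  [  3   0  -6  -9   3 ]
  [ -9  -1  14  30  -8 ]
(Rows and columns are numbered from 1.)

R3 -> R3 − 3·R1
  [  1   1    2  -6   1 ]
  [  0   0    0   0   1 ]
  [  0  -3  -12   9   0 ]
  [ -9  -1   14  30  -8 ]
R4 -> R4 + 9·R1
  [ 1   1    2   -6  1 ]
  [ 0   0    0    0  1 ]
  [ 0  -3  -12    9  0 ]
  [ 0   8   32  -24  1 ]
R2 ↔ R3
  [ 1   1    2   -6  1 ]
  [ 0  -3  -12    9  0 ]
  [ 0   0    0    0  1 ]
  [ 0   8   32  -24  1 ]
R2 -> -1/3·R2
  [ 1  1   2   -6  1 ]
  [ 0  1   4   -3  0 ]
  [ 0  0   0    0  1 ]
  [ 0  8  32  -24  1 ]
R4 -> R4 − 8·R2
  [ 1  1  2  -6  1 ]
  [ 0  1  4  -3  0 ]
  [ 0  0  0   0  1 ]
  [ 0  0  0   0  1 ]
R4 -> R4 − R3
  [ 1  1  2  -6  1 ]
  [ 0  1  4  -3  0 ]
  [ 0  0  0   0  1 ]
  [ 0  0  0   0  0 ]
R1 -> R1 − R3
  [ 1  1  2  -6  0 ]
  [ 0  1  4  -3  0 ]
  [ 0  0  0   0  1 ]
  [ 0  0  0   0  0 ]
R1 -> R1 − R2
  [ 1  0  -2  -3  0 ]
  [ 0  1   4  -3  0 ]
  [ 0  0   0   0  1 ]
  [ 0  0   0   0  0 ]

4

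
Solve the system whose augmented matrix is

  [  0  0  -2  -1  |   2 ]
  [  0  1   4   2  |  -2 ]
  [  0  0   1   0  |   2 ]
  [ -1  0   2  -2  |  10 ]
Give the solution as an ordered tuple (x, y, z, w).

(6, 2, 2, -6)

ρ1 <=> ρ4
  [ -1  0   2  -2  |  10 ]
  [  0  1   4   2  |  -2 ]
  [  0  0   1   0  |   2 ]
  [  0  0  -2  -1  |   2 ]
ρ1 -> -1·ρ1
  [ 1  0  -2   2  |  -10 ]
  [ 0  1   4   2  |   -2 ]
  [ 0  0   1   0  |    2 ]
  [ 0  0  -2  -1  |    2 ]
ρ4 -> ρ4 + 2·ρ3
  [ 1  0  -2   2  |  -10 ]
  [ 0  1   4   2  |   -2 ]
  [ 0  0   1   0  |    2 ]
  [ 0  0   0  -1  |    6 ]
ρ4 -> -1·ρ4
  [ 1  0  -2  2  |  -10 ]
  [ 0  1   4  2  |   -2 ]
  [ 0  0   1  0  |    2 ]
  [ 0  0   0  1  |   -6 ]
ρ2 -> ρ2 − 2·ρ4
  [ 1  0  -2  2  |  -10 ]
  [ 0  1   4  0  |   10 ]
  [ 0  0   1  0  |    2 ]
  [ 0  0   0  1  |   -6 ]
ρ1 -> ρ1 − 2·ρ4
  [ 1  0  -2  0  |   2 ]
  [ 0  1   4  0  |  10 ]
  [ 0  0   1  0  |   2 ]
  [ 0  0   0  1  |  -6 ]
ρ2 -> ρ2 − 4·ρ3
  [ 1  0  -2  0  |   2 ]
  [ 0  1   0  0  |   2 ]
  [ 0  0   1  0  |   2 ]
  [ 0  0   0  1  |  -6 ]
ρ1 -> ρ1 + 2·ρ3
  [ 1  0  0  0  |   6 ]
  [ 0  1  0  0  |   2 ]
  [ 0  0  1  0  |   2 ]
  [ 0  0  0  1  |  -6 ]
Reading off the last column: x = 6, y = 2, z = 2, w = -6.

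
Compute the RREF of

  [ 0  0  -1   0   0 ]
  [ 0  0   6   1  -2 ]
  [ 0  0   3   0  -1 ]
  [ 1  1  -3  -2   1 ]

R1 <=> R4
R2 → 1/6·R2
R3 → R3 − 3·R2
R4 → R4 + R2
R3 → -2·R3
R4 → R4 − 1/6·R3
R4 → -3·R4
R2 → R2 + 1/3·R4
R1 → R1 − R4
R2 → R2 − 1/6·R3
R1 → R1 + 2·R3
R1 → R1 + 3·R2

[[1, 1, 0, 0, 0], [0, 0, 1, 0, 0], [0, 0, 0, 1, 0], [0, 0, 0, 0, 1]]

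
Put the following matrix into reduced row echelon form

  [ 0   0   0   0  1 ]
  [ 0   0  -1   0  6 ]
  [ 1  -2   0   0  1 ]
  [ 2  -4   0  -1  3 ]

ρ1 <=> ρ3
  [ 1  -2   0   0  1 ]
  [ 0   0  -1   0  6 ]
  [ 0   0   0   0  1 ]
  [ 2  -4   0  -1  3 ]
ρ4 ← ρ4 − 2·ρ1
  [ 1  -2   0   0  1 ]
  [ 0   0  -1   0  6 ]
  [ 0   0   0   0  1 ]
  [ 0   0   0  -1  1 ]
ρ2 ← -1·ρ2
  [ 1  -2  0   0   1 ]
  [ 0   0  1   0  -6 ]
  [ 0   0  0   0   1 ]
  [ 0   0  0  -1   1 ]
ρ3 <=> ρ4
  [ 1  -2  0   0   1 ]
  [ 0   0  1   0  -6 ]
  [ 0   0  0  -1   1 ]
  [ 0   0  0   0   1 ]
ρ3 ← -1·ρ3
  [ 1  -2  0  0   1 ]
  [ 0   0  1  0  -6 ]
  [ 0   0  0  1  -1 ]
  [ 0   0  0  0   1 ]
ρ3 ← ρ3 + ρ4
  [ 1  -2  0  0   1 ]
  [ 0   0  1  0  -6 ]
  [ 0   0  0  1   0 ]
  [ 0   0  0  0   1 ]
ρ2 ← ρ2 + 6·ρ4
  [ 1  -2  0  0  1 ]
  [ 0   0  1  0  0 ]
  [ 0   0  0  1  0 ]
  [ 0   0  0  0  1 ]
ρ1 ← ρ1 − ρ4
  [ 1  -2  0  0  0 ]
  [ 0   0  1  0  0 ]
  [ 0   0  0  1  0 ]
  [ 0   0  0  0  1 ]

[[1, -2, 0, 0, 0], [0, 0, 1, 0, 0], [0, 0, 0, 1, 0], [0, 0, 0, 0, 1]]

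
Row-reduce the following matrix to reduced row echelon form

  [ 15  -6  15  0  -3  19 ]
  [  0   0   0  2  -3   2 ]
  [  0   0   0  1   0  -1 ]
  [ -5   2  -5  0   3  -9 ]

R1 := 1/15·R1
  [  1  -2/5   1  0  -1/5  19/15 ]
  [  0     0   0  2    -3      2 ]
  [  0     0   0  1     0     -1 ]
  [ -5     2  -5  0     3     -9 ]
R4 := R4 + 5·R1
  [ 1  -2/5  1  0  -1/5  19/15 ]
  [ 0     0  0  2    -3      2 ]
  [ 0     0  0  1     0     -1 ]
  [ 0     0  0  0     2   -8/3 ]
R2 := 1/2·R2
  [ 1  -2/5  1  0  -1/5  19/15 ]
  [ 0     0  0  1  -3/2      1 ]
  [ 0     0  0  1     0     -1 ]
  [ 0     0  0  0     2   -8/3 ]
R3 := R3 − R2
  [ 1  -2/5  1  0  -1/5  19/15 ]
  [ 0     0  0  1  -3/2      1 ]
  [ 0     0  0  0   3/2     -2 ]
  [ 0     0  0  0     2   -8/3 ]
R3 := 2/3·R3
  [ 1  -2/5  1  0  -1/5  19/15 ]
  [ 0     0  0  1  -3/2      1 ]
  [ 0     0  0  0     1   -4/3 ]
  [ 0     0  0  0     2   -8/3 ]
R4 := R4 − 2·R3
  [ 1  -2/5  1  0  -1/5  19/15 ]
  [ 0     0  0  1  -3/2      1 ]
  [ 0     0  0  0     1   -4/3 ]
  [ 0     0  0  0     0      0 ]
R2 := R2 + 3/2·R3
  [ 1  -2/5  1  0  -1/5  19/15 ]
  [ 0     0  0  1     0     -1 ]
  [ 0     0  0  0     1   -4/3 ]
  [ 0     0  0  0     0      0 ]
R1 := R1 + 1/5·R3
  [ 1  -2/5  1  0  0     1 ]
  [ 0     0  0  1  0    -1 ]
  [ 0     0  0  0  1  -4/3 ]
  [ 0     0  0  0  0     0 ]

[[1, -2/5, 1, 0, 0, 1], [0, 0, 0, 1, 0, -1], [0, 0, 0, 0, 1, -4/3], [0, 0, 0, 0, 0, 0]]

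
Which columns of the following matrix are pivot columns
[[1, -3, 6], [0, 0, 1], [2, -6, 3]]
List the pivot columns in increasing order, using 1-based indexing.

ρ3 := ρ3 − 2·ρ1
  [ 1  -3   6 ]
  [ 0   0   1 ]
  [ 0   0  -9 ]
ρ3 := ρ3 + 9·ρ2
  [ 1  -3  6 ]
  [ 0   0  1 ]
  [ 0   0  0 ]
ρ1 := ρ1 − 6·ρ2
  [ 1  -3  0 ]
  [ 0   0  1 ]
  [ 0   0  0 ]
Pivot columns are the columns containing a leading 1.

1, 3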